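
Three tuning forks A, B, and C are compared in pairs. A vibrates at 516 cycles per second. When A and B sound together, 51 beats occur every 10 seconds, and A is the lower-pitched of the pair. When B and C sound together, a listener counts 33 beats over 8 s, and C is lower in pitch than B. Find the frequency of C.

A–B: Beat frequency = 51/10 = 5.1 Hz.
B is above A, so f_B = 516 + 5.1 = 521.1 Hz.
B–C: Beat frequency = 33/8 = 4.125 Hz.
C is below B, so f_C = 521.1 − 4.125 = 516.975 Hz.

516.975 Hz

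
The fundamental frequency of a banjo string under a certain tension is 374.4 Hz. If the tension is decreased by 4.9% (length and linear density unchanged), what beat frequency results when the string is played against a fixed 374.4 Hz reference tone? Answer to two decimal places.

9.29 Hz

For a string, f ∝ √T, so the new frequency is 374.4·√0.951 = 365.1120 Hz.
f_beat = |365.1120 − 374.4| = 9.29 Hz.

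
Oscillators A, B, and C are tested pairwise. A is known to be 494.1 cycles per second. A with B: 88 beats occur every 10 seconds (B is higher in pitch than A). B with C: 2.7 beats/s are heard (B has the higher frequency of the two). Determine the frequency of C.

500.2 Hz

A–B: Beat frequency = 88/10 = 8.8 Hz.
B is above A, so f_B = 494.1 + 8.8 = 502.9 Hz.
C is below B, so f_C = 502.9 − 2.7 = 500.2 Hz.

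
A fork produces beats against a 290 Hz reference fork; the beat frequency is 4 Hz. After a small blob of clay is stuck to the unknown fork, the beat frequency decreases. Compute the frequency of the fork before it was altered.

|f − 290| = 4, so the fork was at either 286 Hz or 294 Hz.
Adding mass to a fork lowers its frequency; the adjustment lowers the fork's frequency.
The beat rate fell, so the adjustment moved the fork toward 290 Hz — it must have started above the reference.

294 Hz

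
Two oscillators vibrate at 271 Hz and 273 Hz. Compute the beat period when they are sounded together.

0.500 s

f_beat = |271 − 273| = 2 Hz.
Beat period T = 1 / f_beat = 1 / 2 s.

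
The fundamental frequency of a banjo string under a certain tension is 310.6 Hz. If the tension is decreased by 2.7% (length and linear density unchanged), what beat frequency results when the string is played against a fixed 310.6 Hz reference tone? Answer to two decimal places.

For a string, f ∝ √T, so the new frequency is 310.6·√0.973 = 306.3782 Hz.
f_beat = |306.3782 − 310.6| = 4.22 Hz.

4.22 Hz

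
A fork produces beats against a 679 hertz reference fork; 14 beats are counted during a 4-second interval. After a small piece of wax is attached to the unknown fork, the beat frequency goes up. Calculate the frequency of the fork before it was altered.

675.5 Hz

Beat frequency = 14/4 = 3.5 Hz.
|f − 679| = 3.5, so the fork was at either 675.5 Hz or 682.5 Hz.
Loading a fork with wax lowers its frequency; the adjustment lowers the fork's frequency.
The beat rate rose, so the adjustment moved the fork further from 679 Hz — it was already below the reference.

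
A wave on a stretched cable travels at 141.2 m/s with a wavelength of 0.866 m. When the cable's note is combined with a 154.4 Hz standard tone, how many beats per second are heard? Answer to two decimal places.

Source frequency f = v/λ = 141.2/0.866 = 163.0485 Hz.
f_beat = |163.0485 − 154.4| = 8.65 Hz.

8.65 Hz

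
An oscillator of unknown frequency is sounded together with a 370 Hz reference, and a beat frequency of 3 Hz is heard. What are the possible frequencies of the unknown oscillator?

367 Hz or 373 Hz

|f − 370| = 3, so f = 370 ± 3.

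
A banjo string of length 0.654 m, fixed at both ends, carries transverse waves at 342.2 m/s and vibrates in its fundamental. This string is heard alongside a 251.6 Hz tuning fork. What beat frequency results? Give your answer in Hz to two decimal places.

10.02 Hz

For a string fixed at both ends, f_n = n·v/(2L) = 1·342.2/(2·0.654) = 261.6208 Hz.
f_beat = |261.6208 − 251.6| = 10.02 Hz.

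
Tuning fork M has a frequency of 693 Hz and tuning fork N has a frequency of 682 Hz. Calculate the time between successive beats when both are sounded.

0.091 s

f_beat = |693 − 682| = 11 Hz.
Beat period T = 1 / f_beat = 1 / 11 s.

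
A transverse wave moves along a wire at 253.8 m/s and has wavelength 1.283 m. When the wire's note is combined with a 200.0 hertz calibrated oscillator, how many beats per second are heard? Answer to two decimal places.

Source frequency f = v/λ = 253.8/1.283 = 197.8176 Hz.
f_beat = |197.8176 − 200.0| = 2.18 Hz.

2.18 Hz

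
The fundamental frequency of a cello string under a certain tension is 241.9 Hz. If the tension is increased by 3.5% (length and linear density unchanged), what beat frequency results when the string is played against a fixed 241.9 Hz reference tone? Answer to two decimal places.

4.20 Hz

For a string, f ∝ √T, so the new frequency is 241.9·√1.035 = 246.0968 Hz.
f_beat = |246.0968 − 241.9| = 4.20 Hz.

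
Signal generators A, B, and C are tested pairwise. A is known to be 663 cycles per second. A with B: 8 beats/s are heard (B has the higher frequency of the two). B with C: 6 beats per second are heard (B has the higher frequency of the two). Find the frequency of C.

665 Hz

B is above A, so f_B = 663 + 8 = 671 Hz.
C is below B, so f_C = 671 − 6 = 665 Hz.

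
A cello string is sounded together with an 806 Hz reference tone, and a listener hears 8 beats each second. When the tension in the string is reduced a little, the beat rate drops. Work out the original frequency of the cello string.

|f − 806| = 8, so the cello string was at either 798 Hz or 814 Hz.
Lower tension means lower frequency; the adjustment lowers the cello string's frequency.
The beat rate fell, so the adjustment moved the cello string toward 806 Hz — it must have started above the reference.

814 Hz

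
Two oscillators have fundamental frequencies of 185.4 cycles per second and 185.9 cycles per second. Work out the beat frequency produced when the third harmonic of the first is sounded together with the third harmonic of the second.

Third harmonic of the first: 3·185.4 = 556.2 Hz.
Third harmonic of the second: 3·185.9 = 557.7 Hz.
f_beat = |556.2 − 557.7| = 1.5 Hz.

1.5 Hz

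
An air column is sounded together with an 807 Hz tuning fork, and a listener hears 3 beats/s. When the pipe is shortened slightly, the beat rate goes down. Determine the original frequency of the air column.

|f − 807| = 3, so the air column was at either 804 Hz or 810 Hz.
A shorter pipe has a higher fundamental; the adjustment raises the air column's frequency.
The beat rate fell, so the adjustment moved the air column toward 807 Hz — it must have started below the reference.

804 Hz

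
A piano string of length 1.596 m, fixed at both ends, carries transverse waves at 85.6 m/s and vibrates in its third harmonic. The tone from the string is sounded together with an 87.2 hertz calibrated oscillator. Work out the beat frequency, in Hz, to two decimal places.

For a string fixed at both ends, f_n = n·v/(2L) = 3·85.6/(2·1.596) = 80.4511 Hz.
f_beat = |80.4511 − 87.2| = 6.75 Hz.

6.75 Hz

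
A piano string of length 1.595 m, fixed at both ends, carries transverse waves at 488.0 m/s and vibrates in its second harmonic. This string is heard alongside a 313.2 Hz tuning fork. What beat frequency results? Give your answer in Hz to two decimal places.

For a string fixed at both ends, f_n = n·v/(2L) = 2·488.0/(2·1.595) = 305.9561 Hz.
f_beat = |305.9561 − 313.2| = 7.24 Hz.

7.24 Hz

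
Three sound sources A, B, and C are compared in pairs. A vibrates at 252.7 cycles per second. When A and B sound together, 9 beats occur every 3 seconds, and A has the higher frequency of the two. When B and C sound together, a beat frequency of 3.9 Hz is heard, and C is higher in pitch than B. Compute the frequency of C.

A–B: Beat frequency = 9/3 = 3 Hz.
B is below A, so f_B = 252.7 − 3 = 249.7 Hz.
C is above B, so f_C = 249.7 + 3.9 = 253.6 Hz.

253.6 Hz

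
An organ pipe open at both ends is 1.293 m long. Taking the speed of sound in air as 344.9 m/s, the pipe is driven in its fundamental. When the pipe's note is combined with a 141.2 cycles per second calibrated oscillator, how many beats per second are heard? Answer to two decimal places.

Open pipe: f_n = n·v/(2L) = 1·344.9/(2·1.293) = 133.3720 Hz.
f_beat = |133.3720 − 141.2| = 7.83 Hz.

7.83 Hz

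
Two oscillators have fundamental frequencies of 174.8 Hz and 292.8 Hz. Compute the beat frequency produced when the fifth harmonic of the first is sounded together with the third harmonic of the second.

4.4 Hz

Fifth harmonic of the first: 5·174.8 = 874.0 Hz.
Third harmonic of the second: 3·292.8 = 878.4 Hz.
f_beat = |874.0 − 878.4| = 4.4 Hz.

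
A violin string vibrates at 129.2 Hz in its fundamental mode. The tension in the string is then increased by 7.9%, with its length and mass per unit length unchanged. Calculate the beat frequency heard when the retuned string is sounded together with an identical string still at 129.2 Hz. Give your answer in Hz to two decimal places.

For a string, f ∝ √T, so the new frequency is 129.2·√1.079 = 134.2064 Hz.
f_beat = |134.2064 − 129.2| = 5.01 Hz.

5.01 Hz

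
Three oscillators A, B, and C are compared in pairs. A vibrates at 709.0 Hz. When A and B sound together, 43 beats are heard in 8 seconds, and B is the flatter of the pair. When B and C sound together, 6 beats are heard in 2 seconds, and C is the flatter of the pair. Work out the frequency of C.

A–B: Beat frequency = 43/8 = 5.375 Hz.
B is below A, so f_B = 709.0 − 5.375 = 703.625 Hz.
B–C: Beat frequency = 6/2 = 3 Hz.
C is below B, so f_C = 703.625 − 3 = 700.625 Hz.

700.625 Hz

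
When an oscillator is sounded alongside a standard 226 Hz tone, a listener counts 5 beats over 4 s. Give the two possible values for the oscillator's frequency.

Beat frequency = 5/4 = 1.25 Hz.
|f − 226| = 1.25, so f = 226 ± 1.25.

224.75 Hz or 227.25 Hz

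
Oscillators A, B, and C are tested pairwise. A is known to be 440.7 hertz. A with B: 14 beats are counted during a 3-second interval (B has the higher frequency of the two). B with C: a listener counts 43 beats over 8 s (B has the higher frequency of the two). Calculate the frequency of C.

439.9917 Hz

A–B: Beat frequency = 14/3 = 4.6667 Hz.
B is above A, so f_B = 440.7 + 4.6667 = 445.3667 Hz.
B–C: Beat frequency = 43/8 = 5.375 Hz.
C is below B, so f_C = 445.3667 − 5.375 = 439.9917 Hz.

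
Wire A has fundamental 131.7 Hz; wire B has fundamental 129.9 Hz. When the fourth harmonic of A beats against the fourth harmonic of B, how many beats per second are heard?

7.2 Hz

Fourth harmonic of the first: 4·131.7 = 526.8 Hz.
Fourth harmonic of the second: 4·129.9 = 519.6 Hz.
f_beat = |526.8 − 519.6| = 7.2 Hz.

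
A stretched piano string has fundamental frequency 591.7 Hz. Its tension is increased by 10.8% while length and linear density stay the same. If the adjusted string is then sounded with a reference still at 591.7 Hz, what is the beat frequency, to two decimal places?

31.13 Hz

For a string, f ∝ √T, so the new frequency is 591.7·√1.108 = 622.8328 Hz.
f_beat = |622.8328 − 591.7| = 31.13 Hz.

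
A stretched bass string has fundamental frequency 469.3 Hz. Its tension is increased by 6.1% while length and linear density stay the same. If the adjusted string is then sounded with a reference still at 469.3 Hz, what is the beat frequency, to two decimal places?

For a string, f ∝ √T, so the new frequency is 469.3·√1.061 = 483.4018 Hz.
f_beat = |483.4018 − 469.3| = 14.10 Hz.

14.10 Hz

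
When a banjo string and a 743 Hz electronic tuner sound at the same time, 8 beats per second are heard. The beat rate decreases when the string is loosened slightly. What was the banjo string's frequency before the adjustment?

751 Hz

|f − 743| = 8, so the banjo string was at either 735 Hz or 751 Hz.
Reducing tension lowers a string's frequency; the adjustment lowers the banjo string's frequency.
The beat rate fell, so the adjustment moved the banjo string toward 743 Hz — it must have started above the reference.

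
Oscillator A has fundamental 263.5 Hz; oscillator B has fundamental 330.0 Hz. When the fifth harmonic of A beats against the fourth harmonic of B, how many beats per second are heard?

Fifth harmonic of the first: 5·263.5 = 1317.5 Hz.
Fourth harmonic of the second: 4·330.0 = 1320.0 Hz.
f_beat = |1317.5 − 1320.0| = 2.5 Hz.

2.5 Hz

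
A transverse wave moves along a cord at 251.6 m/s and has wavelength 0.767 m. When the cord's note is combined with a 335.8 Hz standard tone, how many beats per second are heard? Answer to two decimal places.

Source frequency f = v/λ = 251.6/0.767 = 328.0313 Hz.
f_beat = |328.0313 − 335.8| = 7.77 Hz.

7.77 Hz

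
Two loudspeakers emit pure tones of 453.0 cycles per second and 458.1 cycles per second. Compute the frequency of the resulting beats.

5.1 Hz

f_beat = |f₁ − f₂|.
|453.0 − 458.1| = 5.1 Hz.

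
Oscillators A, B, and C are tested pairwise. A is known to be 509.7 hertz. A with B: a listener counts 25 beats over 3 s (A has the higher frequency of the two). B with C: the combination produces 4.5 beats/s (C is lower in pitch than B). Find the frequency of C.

A–B: Beat frequency = 25/3 = 8.3333 Hz.
B is below A, so f_B = 509.7 − 8.3333 = 501.3667 Hz.
C is below B, so f_C = 501.3667 − 4.5 = 496.8667 Hz.

496.8667 Hz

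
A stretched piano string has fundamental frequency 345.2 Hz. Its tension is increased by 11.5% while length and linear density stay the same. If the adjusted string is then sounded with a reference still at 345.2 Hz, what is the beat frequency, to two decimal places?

19.31 Hz

For a string, f ∝ √T, so the new frequency is 345.2·√1.115 = 364.5090 Hz.
f_beat = |364.5090 − 345.2| = 19.31 Hz.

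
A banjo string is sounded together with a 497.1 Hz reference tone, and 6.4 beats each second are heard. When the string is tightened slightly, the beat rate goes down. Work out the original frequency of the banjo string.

490.7 Hz

|f − 497.1| = 6.4, so the banjo string was at either 490.7 Hz or 503.5 Hz.
Increasing tension raises a string's frequency; the adjustment raises the banjo string's frequency.
The beat rate fell, so the adjustment moved the banjo string toward 497.1 Hz — it must have started below the reference.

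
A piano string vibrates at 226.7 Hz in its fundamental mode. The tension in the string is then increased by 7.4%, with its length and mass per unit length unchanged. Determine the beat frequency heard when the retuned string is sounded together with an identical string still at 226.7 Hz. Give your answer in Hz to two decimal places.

8.24 Hz

For a string, f ∝ √T, so the new frequency is 226.7·√1.074 = 234.9382 Hz.
f_beat = |234.9382 − 226.7| = 8.24 Hz.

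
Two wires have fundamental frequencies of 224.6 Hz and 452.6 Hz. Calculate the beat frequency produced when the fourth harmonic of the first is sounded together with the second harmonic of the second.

6.8 Hz

Fourth harmonic of the first: 4·224.6 = 898.4 Hz.
Second harmonic of the second: 2·452.6 = 905.2 Hz.
f_beat = |898.4 − 905.2| = 6.8 Hz.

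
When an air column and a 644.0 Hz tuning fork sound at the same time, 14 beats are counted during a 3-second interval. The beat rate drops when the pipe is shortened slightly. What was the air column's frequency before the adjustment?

Beat frequency = 14/3 = 4.6667 Hz.
|f − 644.0| = 4.6667, so the air column was at either 639.3333 Hz or 648.6667 Hz.
A shorter pipe has a higher fundamental; the adjustment raises the air column's frequency.
The beat rate fell, so the adjustment moved the air column toward 644.0 Hz — it must have started below the reference.

639.3333 Hz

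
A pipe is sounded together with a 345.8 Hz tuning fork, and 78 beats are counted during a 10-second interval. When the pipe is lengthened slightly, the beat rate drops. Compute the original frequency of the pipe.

353.6 Hz

Beat frequency = 78/10 = 7.8 Hz.
|f − 345.8| = 7.8, so the pipe was at either 338 Hz or 353.6 Hz.
A longer pipe has a lower fundamental; the adjustment lowers the pipe's frequency.
The beat rate fell, so the adjustment moved the pipe toward 345.8 Hz — it must have started above the reference.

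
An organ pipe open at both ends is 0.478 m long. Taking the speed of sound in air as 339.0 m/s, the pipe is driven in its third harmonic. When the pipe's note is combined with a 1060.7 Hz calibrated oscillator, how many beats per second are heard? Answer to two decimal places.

3.11 Hz

Open pipe: f_n = n·v/(2L) = 3·339.0/(2·0.478) = 1063.8075 Hz.
f_beat = |1063.8075 − 1060.7| = 3.11 Hz.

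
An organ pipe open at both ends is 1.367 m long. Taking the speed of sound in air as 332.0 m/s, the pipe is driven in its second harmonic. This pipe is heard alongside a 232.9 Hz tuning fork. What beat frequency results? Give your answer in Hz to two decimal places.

Open pipe: f_n = n·v/(2L) = 2·332.0/(2·1.367) = 242.8676 Hz.
f_beat = |242.8676 − 232.9| = 9.97 Hz.

9.97 Hz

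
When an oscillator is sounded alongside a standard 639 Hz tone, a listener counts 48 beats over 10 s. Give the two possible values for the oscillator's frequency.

Beat frequency = 48/10 = 4.8 Hz.
|f − 639| = 4.8, so f = 639 ± 4.8.

634.2 Hz or 643.8 Hz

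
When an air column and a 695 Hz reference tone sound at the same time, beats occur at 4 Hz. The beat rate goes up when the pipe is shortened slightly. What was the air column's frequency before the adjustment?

|f − 695| = 4, so the air column was at either 691 Hz or 699 Hz.
A shorter pipe has a higher fundamental; the adjustment raises the air column's frequency.
The beat rate rose, so the adjustment moved the air column further from 695 Hz — it was already above the reference.

699 Hz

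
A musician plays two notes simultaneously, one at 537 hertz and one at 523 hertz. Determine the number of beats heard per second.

The beat frequency equals the magnitude of the frequency difference.
|537 − 523| = 14 Hz.

14 Hz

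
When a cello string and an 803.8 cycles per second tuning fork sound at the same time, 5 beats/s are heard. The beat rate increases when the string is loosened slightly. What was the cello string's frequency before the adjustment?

798.8 Hz

|f − 803.8| = 5, so the cello string was at either 798.8 Hz or 808.8 Hz.
Reducing tension lowers a string's frequency; the adjustment lowers the cello string's frequency.
The beat rate rose, so the adjustment moved the cello string further from 803.8 Hz — it was already below the reference.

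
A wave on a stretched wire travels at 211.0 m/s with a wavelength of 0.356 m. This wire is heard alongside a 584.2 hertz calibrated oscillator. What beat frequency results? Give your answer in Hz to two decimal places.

8.50 Hz

Source frequency f = v/λ = 211.0/0.356 = 592.6966 Hz.
f_beat = |592.6966 − 584.2| = 8.50 Hz.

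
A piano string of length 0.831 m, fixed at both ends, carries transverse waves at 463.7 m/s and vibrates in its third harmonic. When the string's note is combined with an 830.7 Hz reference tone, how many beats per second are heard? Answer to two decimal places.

For a string fixed at both ends, f_n = n·v/(2L) = 3·463.7/(2·0.831) = 837.0036 Hz.
f_beat = |837.0036 − 830.7| = 6.30 Hz.

6.30 Hz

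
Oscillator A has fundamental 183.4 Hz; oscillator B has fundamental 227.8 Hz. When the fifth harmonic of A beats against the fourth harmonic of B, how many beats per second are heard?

5.8 Hz

Fifth harmonic of the first: 5·183.4 = 917.0 Hz.
Fourth harmonic of the second: 4·227.8 = 911.2 Hz.
f_beat = |917.0 − 911.2| = 5.8 Hz.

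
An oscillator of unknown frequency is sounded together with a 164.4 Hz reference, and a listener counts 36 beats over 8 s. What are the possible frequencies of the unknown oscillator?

Beat frequency = 36/8 = 4.5 Hz.
|f − 164.4| = 4.5, so f = 164.4 ± 4.5.

159.9 Hz or 168.9 Hz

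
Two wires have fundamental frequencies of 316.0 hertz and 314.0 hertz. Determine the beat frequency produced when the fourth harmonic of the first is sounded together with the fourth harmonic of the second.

Fourth harmonic of the first: 4·316.0 = 1264.0 Hz.
Fourth harmonic of the second: 4·314.0 = 1256.0 Hz.
f_beat = |1264.0 − 1256.0| = 8.0 Hz.

8.0 Hz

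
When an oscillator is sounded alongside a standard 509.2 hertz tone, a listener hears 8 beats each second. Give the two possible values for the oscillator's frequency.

|f − 509.2| = 8, so f = 509.2 ± 8.

501.2 Hz or 517.2 Hz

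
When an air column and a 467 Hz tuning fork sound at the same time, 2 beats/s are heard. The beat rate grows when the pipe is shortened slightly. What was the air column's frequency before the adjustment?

469 Hz

|f − 467| = 2, so the air column was at either 465 Hz or 469 Hz.
A shorter pipe has a higher fundamental; the adjustment raises the air column's frequency.
The beat rate rose, so the adjustment moved the air column further from 467 Hz — it was already above the reference.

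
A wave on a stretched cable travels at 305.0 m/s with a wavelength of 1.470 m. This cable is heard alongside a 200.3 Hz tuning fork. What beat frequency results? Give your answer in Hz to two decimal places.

Source frequency f = v/λ = 305.0/1.470 = 207.4830 Hz.
f_beat = |207.4830 − 200.3| = 7.18 Hz.

7.18 Hz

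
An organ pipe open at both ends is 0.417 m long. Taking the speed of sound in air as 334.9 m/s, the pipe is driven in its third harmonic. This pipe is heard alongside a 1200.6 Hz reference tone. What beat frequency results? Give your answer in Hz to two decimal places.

4.08 Hz

Open pipe: f_n = n·v/(2L) = 3·334.9/(2·0.417) = 1204.6763 Hz.
f_beat = |1204.6763 − 1200.6| = 4.08 Hz.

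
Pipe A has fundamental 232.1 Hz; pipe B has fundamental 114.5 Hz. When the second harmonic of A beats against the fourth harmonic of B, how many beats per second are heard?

6.2 Hz

Second harmonic of the first: 2·232.1 = 464.2 Hz.
Fourth harmonic of the second: 4·114.5 = 458.0 Hz.
f_beat = |464.2 − 458.0| = 6.2 Hz.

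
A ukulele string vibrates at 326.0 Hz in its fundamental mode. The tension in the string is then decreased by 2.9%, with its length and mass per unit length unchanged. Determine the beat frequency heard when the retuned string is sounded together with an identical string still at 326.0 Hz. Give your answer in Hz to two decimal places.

4.76 Hz

For a string, f ∝ √T, so the new frequency is 326.0·√0.971 = 321.2382 Hz.
f_beat = |321.2382 − 326.0| = 4.76 Hz.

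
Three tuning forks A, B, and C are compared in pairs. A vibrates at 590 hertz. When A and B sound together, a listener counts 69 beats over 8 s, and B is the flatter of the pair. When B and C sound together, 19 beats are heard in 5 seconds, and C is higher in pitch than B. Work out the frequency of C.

A–B: Beat frequency = 69/8 = 8.625 Hz.
B is below A, so f_B = 590 − 8.625 = 581.375 Hz.
B–C: Beat frequency = 19/5 = 3.8 Hz.
C is above B, so f_C = 581.375 + 3.8 = 585.175 Hz.

585.175 Hz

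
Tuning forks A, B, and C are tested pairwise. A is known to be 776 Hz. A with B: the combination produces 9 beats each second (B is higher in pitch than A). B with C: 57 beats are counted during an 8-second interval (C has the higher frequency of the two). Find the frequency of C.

B is above A, so f_B = 776 + 9 = 785 Hz.
B–C: Beat frequency = 57/8 = 7.125 Hz.
C is above B, so f_C = 785 + 7.125 = 792.125 Hz.

792.125 Hz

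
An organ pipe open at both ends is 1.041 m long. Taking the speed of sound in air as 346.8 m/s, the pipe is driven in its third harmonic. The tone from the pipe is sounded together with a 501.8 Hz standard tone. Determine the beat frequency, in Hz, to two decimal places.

Open pipe: f_n = n·v/(2L) = 3·346.8/(2·1.041) = 499.7118 Hz.
f_beat = |499.7118 − 501.8| = 2.09 Hz.

2.09 Hz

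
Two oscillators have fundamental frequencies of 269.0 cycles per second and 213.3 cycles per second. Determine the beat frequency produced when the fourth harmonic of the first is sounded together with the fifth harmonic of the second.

Fourth harmonic of the first: 4·269.0 = 1076.0 Hz.
Fifth harmonic of the second: 5·213.3 = 1066.5 Hz.
f_beat = |1076.0 − 1066.5| = 9.5 Hz.

9.5 Hz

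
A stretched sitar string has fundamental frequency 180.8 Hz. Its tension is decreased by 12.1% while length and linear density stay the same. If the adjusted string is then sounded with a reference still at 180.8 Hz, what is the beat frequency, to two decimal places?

For a string, f ∝ √T, so the new frequency is 180.8·√0.879 = 169.5090 Hz.
f_beat = |169.5090 − 180.8| = 11.29 Hz.

11.29 Hz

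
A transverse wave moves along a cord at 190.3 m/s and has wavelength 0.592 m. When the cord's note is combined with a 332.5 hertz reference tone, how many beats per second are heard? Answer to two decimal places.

Source frequency f = v/λ = 190.3/0.592 = 321.4527 Hz.
f_beat = |321.4527 − 332.5| = 11.05 Hz.

11.05 Hz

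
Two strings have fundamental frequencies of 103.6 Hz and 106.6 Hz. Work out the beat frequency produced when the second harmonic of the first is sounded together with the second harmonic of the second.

Second harmonic of the first: 2·103.6 = 207.2 Hz.
Second harmonic of the second: 2·106.6 = 213.2 Hz.
f_beat = |207.2 − 213.2| = 6.0 Hz.

6.0 Hz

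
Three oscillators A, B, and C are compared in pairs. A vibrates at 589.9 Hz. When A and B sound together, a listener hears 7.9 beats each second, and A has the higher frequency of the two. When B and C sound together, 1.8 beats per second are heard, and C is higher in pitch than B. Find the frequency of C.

B is below A, so f_B = 589.9 − 7.9 = 582 Hz.
C is above B, so f_C = 582 + 1.8 = 583.8 Hz.

583.8 Hz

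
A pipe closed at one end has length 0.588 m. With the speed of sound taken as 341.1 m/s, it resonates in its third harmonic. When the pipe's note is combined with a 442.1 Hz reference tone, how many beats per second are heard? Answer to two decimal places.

7.02 Hz

Closed pipe (odd harmonics): f_n = n·v/(4L) = 3·341.1/(4·0.588) = 435.0765 Hz.
f_beat = |435.0765 − 442.1| = 7.02 Hz.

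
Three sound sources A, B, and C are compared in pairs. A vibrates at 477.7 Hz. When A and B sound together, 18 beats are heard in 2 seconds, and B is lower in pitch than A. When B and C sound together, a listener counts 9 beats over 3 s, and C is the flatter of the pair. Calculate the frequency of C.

A–B: Beat frequency = 18/2 = 9 Hz.
B is below A, so f_B = 477.7 − 9 = 468.7 Hz.
B–C: Beat frequency = 9/3 = 3 Hz.
C is below B, so f_C = 468.7 − 3 = 465.7 Hz.

465.7 Hz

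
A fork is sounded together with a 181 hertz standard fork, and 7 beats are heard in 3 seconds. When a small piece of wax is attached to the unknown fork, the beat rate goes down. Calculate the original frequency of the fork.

Beat frequency = 7/3 = 2.3333 Hz.
|f − 181| = 2.3333, so the fork was at either 178.6667 Hz or 183.3333 Hz.
Loading a fork with wax lowers its frequency; the adjustment lowers the fork's frequency.
The beat rate fell, so the adjustment moved the fork toward 181 Hz — it must have started above the reference.

183.3333 Hz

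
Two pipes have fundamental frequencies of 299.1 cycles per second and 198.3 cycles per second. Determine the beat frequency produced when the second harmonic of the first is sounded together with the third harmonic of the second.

3.3 Hz

Second harmonic of the first: 2·299.1 = 598.2 Hz.
Third harmonic of the second: 3·198.3 = 594.9 Hz.
f_beat = |598.2 − 594.9| = 3.3 Hz.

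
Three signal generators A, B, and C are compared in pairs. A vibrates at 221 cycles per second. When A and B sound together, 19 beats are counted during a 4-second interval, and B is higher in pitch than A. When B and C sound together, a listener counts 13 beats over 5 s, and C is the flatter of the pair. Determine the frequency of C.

A–B: Beat frequency = 19/4 = 4.75 Hz.
B is above A, so f_B = 221 + 4.75 = 225.75 Hz.
B–C: Beat frequency = 13/5 = 2.6 Hz.
C is below B, so f_C = 225.75 − 2.6 = 223.15 Hz.

223.15 Hz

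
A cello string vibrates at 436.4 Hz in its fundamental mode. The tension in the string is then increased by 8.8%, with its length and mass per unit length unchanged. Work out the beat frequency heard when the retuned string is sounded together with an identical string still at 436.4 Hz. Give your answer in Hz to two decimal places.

18.80 Hz

For a string, f ∝ √T, so the new frequency is 436.4·√1.088 = 455.1968 Hz.
f_beat = |455.1968 − 436.4| = 18.80 Hz.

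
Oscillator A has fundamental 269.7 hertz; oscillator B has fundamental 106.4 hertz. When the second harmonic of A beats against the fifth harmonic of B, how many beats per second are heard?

Second harmonic of the first: 2·269.7 = 539.4 Hz.
Fifth harmonic of the second: 5·106.4 = 532.0 Hz.
f_beat = |539.4 − 532.0| = 7.4 Hz.

7.4 Hz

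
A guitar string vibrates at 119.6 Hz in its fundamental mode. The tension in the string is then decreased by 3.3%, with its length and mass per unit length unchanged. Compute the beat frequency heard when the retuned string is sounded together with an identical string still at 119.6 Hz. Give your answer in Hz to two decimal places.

1.99 Hz

For a string, f ∝ √T, so the new frequency is 119.6·√0.967 = 117.6100 Hz.
f_beat = |117.6100 − 119.6| = 1.99 Hz.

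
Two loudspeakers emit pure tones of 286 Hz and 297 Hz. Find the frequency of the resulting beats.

11 Hz

f_beat = |f₁ − f₂|.
|286 − 297| = 11 Hz.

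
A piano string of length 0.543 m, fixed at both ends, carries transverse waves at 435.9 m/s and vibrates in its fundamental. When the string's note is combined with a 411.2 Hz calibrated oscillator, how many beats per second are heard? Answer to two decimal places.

For a string fixed at both ends, f_n = n·v/(2L) = 1·435.9/(2·0.543) = 401.3812 Hz.
f_beat = |401.3812 − 411.2| = 9.82 Hz.

9.82 Hz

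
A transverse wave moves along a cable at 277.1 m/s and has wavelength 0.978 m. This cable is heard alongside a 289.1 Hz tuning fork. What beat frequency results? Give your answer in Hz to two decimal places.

Source frequency f = v/λ = 277.1/0.978 = 283.3333 Hz.
f_beat = |283.3333 − 289.1| = 5.77 Hz.

5.77 Hz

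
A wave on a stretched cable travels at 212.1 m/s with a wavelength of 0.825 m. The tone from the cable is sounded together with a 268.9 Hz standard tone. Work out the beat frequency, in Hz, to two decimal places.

11.81 Hz

Source frequency f = v/λ = 212.1/0.825 = 257.0909 Hz.
f_beat = |257.0909 − 268.9| = 11.81 Hz.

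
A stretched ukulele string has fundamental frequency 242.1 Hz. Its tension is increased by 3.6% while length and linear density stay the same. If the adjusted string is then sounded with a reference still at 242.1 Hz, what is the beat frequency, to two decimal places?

4.32 Hz

For a string, f ∝ √T, so the new frequency is 242.1·√1.036 = 246.4193 Hz.
f_beat = |246.4193 − 242.1| = 4.32 Hz.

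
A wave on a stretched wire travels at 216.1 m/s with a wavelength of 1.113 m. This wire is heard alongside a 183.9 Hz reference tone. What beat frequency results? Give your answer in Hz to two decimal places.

10.26 Hz

Source frequency f = v/λ = 216.1/1.113 = 194.1599 Hz.
f_beat = |194.1599 − 183.9| = 10.26 Hz.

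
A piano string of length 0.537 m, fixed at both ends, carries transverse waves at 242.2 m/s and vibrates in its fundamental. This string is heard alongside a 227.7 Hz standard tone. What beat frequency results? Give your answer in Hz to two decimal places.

2.19 Hz

For a string fixed at both ends, f_n = n·v/(2L) = 1·242.2/(2·0.537) = 225.5121 Hz.
f_beat = |225.5121 − 227.7| = 2.19 Hz.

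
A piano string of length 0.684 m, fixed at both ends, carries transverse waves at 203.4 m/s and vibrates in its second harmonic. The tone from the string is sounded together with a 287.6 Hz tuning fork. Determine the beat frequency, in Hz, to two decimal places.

For a string fixed at both ends, f_n = n·v/(2L) = 2·203.4/(2·0.684) = 297.3684 Hz.
f_beat = |297.3684 − 287.6| = 9.77 Hz.

9.77 Hz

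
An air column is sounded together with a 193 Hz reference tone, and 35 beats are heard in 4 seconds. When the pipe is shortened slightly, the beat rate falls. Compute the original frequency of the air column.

Beat frequency = 35/4 = 8.75 Hz.
|f − 193| = 8.75, so the air column was at either 184.25 Hz or 201.75 Hz.
A shorter pipe has a higher fundamental; the adjustment raises the air column's frequency.
The beat rate fell, so the adjustment moved the air column toward 193 Hz — it must have started below the reference.

184.25 Hz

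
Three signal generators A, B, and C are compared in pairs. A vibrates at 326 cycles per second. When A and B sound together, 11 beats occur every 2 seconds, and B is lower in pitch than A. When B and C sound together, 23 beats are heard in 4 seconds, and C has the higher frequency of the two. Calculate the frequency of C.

326.25 Hz

A–B: Beat frequency = 11/2 = 5.5 Hz.
B is below A, so f_B = 326 − 5.5 = 320.5 Hz.
B–C: Beat frequency = 23/4 = 5.75 Hz.
C is above B, so f_C = 320.5 + 5.75 = 326.25 Hz.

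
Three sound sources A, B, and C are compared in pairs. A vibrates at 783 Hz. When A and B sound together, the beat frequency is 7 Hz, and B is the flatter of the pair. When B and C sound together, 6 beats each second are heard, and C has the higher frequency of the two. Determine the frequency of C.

B is below A, so f_B = 783 − 7 = 776 Hz.
C is above B, so f_C = 776 + 6 = 782 Hz.

782 Hz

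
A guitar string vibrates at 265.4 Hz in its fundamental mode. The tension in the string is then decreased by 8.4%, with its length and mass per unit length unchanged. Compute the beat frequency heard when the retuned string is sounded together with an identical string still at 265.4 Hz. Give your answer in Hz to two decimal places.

11.39 Hz

For a string, f ∝ √T, so the new frequency is 265.4·√0.916 = 254.0087 Hz.
f_beat = |254.0087 − 265.4| = 11.39 Hz.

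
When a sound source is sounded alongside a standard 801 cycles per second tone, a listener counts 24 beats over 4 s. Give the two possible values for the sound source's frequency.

Beat frequency = 24/4 = 6 Hz.
|f − 801| = 6, so f = 801 ± 6.

795 Hz or 807 Hz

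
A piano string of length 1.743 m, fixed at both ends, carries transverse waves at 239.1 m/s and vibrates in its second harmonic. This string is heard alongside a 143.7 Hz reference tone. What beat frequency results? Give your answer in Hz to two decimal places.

6.52 Hz

For a string fixed at both ends, f_n = n·v/(2L) = 2·239.1/(2·1.743) = 137.1773 Hz.
f_beat = |137.1773 − 143.7| = 6.52 Hz.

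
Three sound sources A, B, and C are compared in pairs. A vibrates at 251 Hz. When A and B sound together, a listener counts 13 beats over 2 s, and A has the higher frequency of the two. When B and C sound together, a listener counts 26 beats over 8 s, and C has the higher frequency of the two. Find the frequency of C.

A–B: Beat frequency = 13/2 = 6.5 Hz.
B is below A, so f_B = 251 − 6.5 = 244.5 Hz.
B–C: Beat frequency = 26/8 = 3.25 Hz.
C is above B, so f_C = 244.5 + 3.25 = 247.75 Hz.

247.75 Hz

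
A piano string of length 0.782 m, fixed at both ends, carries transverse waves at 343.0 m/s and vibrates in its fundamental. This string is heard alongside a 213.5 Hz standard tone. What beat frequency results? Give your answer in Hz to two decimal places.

For a string fixed at both ends, f_n = n·v/(2L) = 1·343.0/(2·0.782) = 219.3095 Hz.
f_beat = |219.3095 − 213.5| = 5.81 Hz.

5.81 Hz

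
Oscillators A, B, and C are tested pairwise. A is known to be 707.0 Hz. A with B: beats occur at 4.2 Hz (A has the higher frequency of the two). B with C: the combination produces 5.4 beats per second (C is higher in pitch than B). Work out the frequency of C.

B is below A, so f_B = 707.0 − 4.2 = 702.8 Hz.
C is above B, so f_C = 702.8 + 5.4 = 708.2 Hz.

708.2 Hz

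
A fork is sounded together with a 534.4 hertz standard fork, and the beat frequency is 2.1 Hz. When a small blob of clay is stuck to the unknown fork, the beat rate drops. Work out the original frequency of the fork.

|f − 534.4| = 2.1, so the fork was at either 532.3 Hz or 536.5 Hz.
Adding mass to a fork lowers its frequency; the adjustment lowers the fork's frequency.
The beat rate fell, so the adjustment moved the fork toward 534.4 Hz — it must have started above the reference.

536.5 Hz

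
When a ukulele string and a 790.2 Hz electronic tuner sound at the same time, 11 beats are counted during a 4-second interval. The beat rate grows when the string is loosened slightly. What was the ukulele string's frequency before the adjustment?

Beat frequency = 11/4 = 2.75 Hz.
|f − 790.2| = 2.75, so the ukulele string was at either 787.45 Hz or 792.95 Hz.
Reducing tension lowers a string's frequency; the adjustment lowers the ukulele string's frequency.
The beat rate rose, so the adjustment moved the ukulele string further from 790.2 Hz — it was already below the reference.

787.45 Hz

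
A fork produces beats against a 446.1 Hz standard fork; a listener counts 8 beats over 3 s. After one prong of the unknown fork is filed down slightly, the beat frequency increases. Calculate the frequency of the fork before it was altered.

448.7667 Hz

Beat frequency = 8/3 = 2.6667 Hz.
|f − 446.1| = 2.6667, so the fork was at either 443.4333 Hz or 448.7667 Hz.
Filing a prong removes mass and raises the fork's frequency; the adjustment raises the fork's frequency.
The beat rate rose, so the adjustment moved the fork further from 446.1 Hz — it was already above the reference.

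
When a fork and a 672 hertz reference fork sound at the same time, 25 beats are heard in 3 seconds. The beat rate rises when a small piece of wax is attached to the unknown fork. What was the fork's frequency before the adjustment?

Beat frequency = 25/3 = 8.3333 Hz.
|f − 672| = 8.3333, so the fork was at either 663.6667 Hz or 680.3333 Hz.
Loading a fork with wax lowers its frequency; the adjustment lowers the fork's frequency.
The beat rate rose, so the adjustment moved the fork further from 672 Hz — it was already below the reference.

663.6667 Hz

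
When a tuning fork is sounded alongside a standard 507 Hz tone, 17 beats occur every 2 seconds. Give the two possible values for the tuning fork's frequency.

Beat frequency = 17/2 = 8.5 Hz.
|f − 507| = 8.5, so f = 507 ± 8.5.

498.5 Hz or 515.5 Hz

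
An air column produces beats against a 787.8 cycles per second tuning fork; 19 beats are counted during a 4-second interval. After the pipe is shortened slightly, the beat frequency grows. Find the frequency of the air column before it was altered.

Beat frequency = 19/4 = 4.75 Hz.
|f − 787.8| = 4.75, so the air column was at either 783.05 Hz or 792.55 Hz.
A shorter pipe has a higher fundamental; the adjustment raises the air column's frequency.
The beat rate rose, so the adjustment moved the air column further from 787.8 Hz — it was already above the reference.

792.55 Hz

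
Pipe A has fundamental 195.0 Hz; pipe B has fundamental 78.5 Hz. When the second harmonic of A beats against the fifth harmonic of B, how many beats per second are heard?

Second harmonic of the first: 2·195.0 = 390.0 Hz.
Fifth harmonic of the second: 5·78.5 = 392.5 Hz.
f_beat = |390.0 − 392.5| = 2.5 Hz.

2.5 Hz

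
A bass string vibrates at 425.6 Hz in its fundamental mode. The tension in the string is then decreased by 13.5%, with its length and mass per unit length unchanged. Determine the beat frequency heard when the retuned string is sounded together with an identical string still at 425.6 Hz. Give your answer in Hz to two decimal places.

29.77 Hz

For a string, f ∝ √T, so the new frequency is 425.6·√0.865 = 395.8309 Hz.
f_beat = |395.8309 − 425.6| = 29.77 Hz.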